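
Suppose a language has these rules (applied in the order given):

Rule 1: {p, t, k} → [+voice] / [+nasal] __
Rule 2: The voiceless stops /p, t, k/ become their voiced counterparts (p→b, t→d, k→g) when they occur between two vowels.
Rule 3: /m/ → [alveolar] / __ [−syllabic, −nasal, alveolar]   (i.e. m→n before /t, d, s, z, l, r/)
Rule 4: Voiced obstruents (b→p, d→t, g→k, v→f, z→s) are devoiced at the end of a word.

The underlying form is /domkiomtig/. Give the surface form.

Rule 1 (post-nasal voicing): /k/ is a voiceless stop immediately after the nasal /m/, so it voices to [g]. /t/ is a voiceless stop immediately after the nasal /m/, so it voices to [d]. /domkiomtig/ → domgiomdig.
Rule 2 (intervocalic voicing): no segment meets the environment; /domgiomdig/ is unchanged.
Rule 3 (nasal place assimilation): /m/ precedes the alveolar consonant /d/, so it assimilates in place to [n]. /domgiomdig/ → domgiondig.
Rule 4 (final devoicing): /g/ is a voiced obstruent in word-final position, so it devoices to [k]. /domgiondig/ → domgiondik.

domgiondik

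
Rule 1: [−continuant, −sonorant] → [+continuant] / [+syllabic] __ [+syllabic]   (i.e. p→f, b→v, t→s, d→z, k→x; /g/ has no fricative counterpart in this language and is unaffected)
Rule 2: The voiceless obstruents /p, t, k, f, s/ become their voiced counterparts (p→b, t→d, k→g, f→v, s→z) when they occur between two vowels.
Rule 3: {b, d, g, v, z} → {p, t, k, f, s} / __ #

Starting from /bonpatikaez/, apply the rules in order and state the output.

Rule 1 (intervocalic spirantization): /t/ is a stop between vowels /a/ and /i/, so it spirantizes to the fricative [s]. /k/ is a stop between vowels /i/ and /a/, so it spirantizes to the fricative [x]. /bonpatikaez/ → bonpasixaez.
Rule 2 (intervocalic voicing): /s/ is a voiceless obstruent between vowels /a/ and /i/, so it voices to [z]. /bonpasixaez/ → bonpazixaez.
Rule 3 (final devoicing): /z/ is a voiced obstruent in word-final position, so it devoices to [s]. /bonpazixaez/ → bonpazixaes.

bonpazixaes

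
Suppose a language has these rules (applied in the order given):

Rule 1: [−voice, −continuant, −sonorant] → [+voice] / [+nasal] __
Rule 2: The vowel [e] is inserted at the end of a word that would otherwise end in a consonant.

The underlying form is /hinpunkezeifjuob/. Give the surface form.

Rule 1 (post-nasal voicing): /p/ is a voiceless stop immediately after the nasal /n/, so it voices to [b]. /k/ is a voiceless stop immediately after the nasal /n/, so it voices to [g]. /hinpunkezeifjuob/ → hinbungezeifjuob.
Rule 2 (final e-epenthesis): the form ends in the consonant /b/, so [e] is inserted word-finally. /hinbungezeifjuob/ → hinbungezeifjuobe.

hinbungezeifjuobe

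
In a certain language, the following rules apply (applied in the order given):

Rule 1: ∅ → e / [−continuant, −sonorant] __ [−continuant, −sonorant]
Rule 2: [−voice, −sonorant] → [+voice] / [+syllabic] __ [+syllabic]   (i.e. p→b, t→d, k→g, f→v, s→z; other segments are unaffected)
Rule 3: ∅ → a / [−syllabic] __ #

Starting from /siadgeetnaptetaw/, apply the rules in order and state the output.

siadegeetnabededawa

Rule 1 (stop-cluster e-epenthesis): /d/ and /g/ form a stop–stop cluster, so [e] is inserted between them. /p/ and /t/ form a stop–stop cluster, so [e] is inserted between them. /siadgeetnaptetaw/ → siadegeetnapetetaw.
Rule 2 (intervocalic voicing): /p/ is a voiceless obstruent between vowels /a/ and /e/, so it voices to [b]. /t/ is a voiceless obstruent between vowels /e/ and /e/, so it voices to [d]. /t/ is a voiceless obstruent between vowels /e/ and /a/, so it voices to [d]. /siadegeetnapetetaw/ → siadegeetnabededaw.
Rule 3 (final a-epenthesis): the form ends in the consonant /w/, so [a] is inserted word-finally. /siadegeetnabededaw/ → siadegeetnabededawa.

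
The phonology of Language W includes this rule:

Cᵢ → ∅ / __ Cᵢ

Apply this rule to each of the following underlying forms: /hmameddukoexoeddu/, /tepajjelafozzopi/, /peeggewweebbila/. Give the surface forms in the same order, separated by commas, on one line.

/hmameddukoexoeddu/: /dd/ is a geminate; the first /d/ deletes. /dd/ is a geminate; the first /d/ deletes. → [hmamedukoexoedu].
/tepajjelafozzopi/: /jj/ is a geminate; the first /j/ deletes. /zz/ is a geminate; the first /z/ deletes. → [tepajelafozopi].
/peeggewweebbila/: /gg/ is a geminate; the first /g/ deletes. /ww/ is a geminate; the first /w/ deletes. /bb/ is a geminate; the first /b/ deletes. → [peegeweebila].

hmamedukoexoedu, tepajelafozopi, peegeweebila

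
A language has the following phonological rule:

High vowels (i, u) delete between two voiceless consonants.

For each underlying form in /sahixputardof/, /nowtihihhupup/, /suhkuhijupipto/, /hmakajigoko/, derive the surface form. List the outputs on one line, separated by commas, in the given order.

/sahixputardof/: /i/ is a high vowel flanked by voiceless consonants /h/ and /x/, so it deletes. /u/ is a high vowel flanked by voiceless consonants /p/ and /t/, so it deletes. → [sahxptardof].
/nowtihihhupup/: /i/ is a high vowel flanked by voiceless consonants /t/ and /h/, so it deletes. /i/ is a high vowel flanked by voiceless consonants /h/ and /h/, so it deletes. /u/ is a high vowel flanked by voiceless consonants /h/ and /p/, so it deletes. /u/ is a high vowel flanked by voiceless consonants /p/ and /p/, so it deletes. → [nowthhhpp].
/suhkuhijupipto/: /u/ is a high vowel flanked by voiceless consonants /s/ and /h/, so it deletes. /u/ is a high vowel flanked by voiceless consonants /k/ and /h/, so it deletes. /i/ is a high vowel flanked by voiceless consonants /p/ and /p/, so it deletes. → [shkhijuppto].
/hmakajigoko/: the rule's environment is not met; surfaces unchanged as [hmakajigoko].

sahxptardof, nowthhhpp, shkhijuppto, hmakajigoko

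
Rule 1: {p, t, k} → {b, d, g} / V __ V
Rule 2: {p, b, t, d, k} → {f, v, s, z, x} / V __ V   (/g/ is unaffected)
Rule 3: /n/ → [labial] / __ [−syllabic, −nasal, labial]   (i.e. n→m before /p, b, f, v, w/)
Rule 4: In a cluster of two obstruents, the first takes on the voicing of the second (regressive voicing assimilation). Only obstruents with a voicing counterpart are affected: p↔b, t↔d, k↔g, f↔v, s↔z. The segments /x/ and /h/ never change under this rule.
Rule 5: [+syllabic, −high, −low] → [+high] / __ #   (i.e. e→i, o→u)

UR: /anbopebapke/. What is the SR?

Rule 1 (intervocalic voicing): /p/ is a voiceless stop between vowels /o/ and /e/, so it voices to [b]. /anbopebapke/ → anbobebapke.
Rule 2 (intervocalic spirantization): /b/ is a stop between vowels /o/ and /e/, so it spirantizes to the fricative [v]. /b/ is a stop between vowels /e/ and /a/, so it spirantizes to the fricative [v]. /anbobebapke/ → anbovevapke.
Rule 3 (nasal place assimilation): /n/ precedes the labial consonant /b/, so it assimilates in place to [m]. /anbovevapke/ → ambovevapke.
Rule 4 (regressive voicing assimilation): no segment meets the environment; /ambovevapke/ is unchanged.
Rule 5 (final vowel raising): /e/ is a mid vowel in word-final position, so it raises to [i]. /ambovevapke/ → ambovevapki.

ambovevapki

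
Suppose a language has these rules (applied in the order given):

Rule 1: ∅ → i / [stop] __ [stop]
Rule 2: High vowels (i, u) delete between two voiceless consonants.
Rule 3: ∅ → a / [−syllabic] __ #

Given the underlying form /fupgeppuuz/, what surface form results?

fpigeppuuza

Rule 1 (stop-cluster i-epenthesis): /p/ and /g/ form a stop–stop cluster, so [i] is inserted between them. /p/ and /p/ form a stop–stop cluster, so [i] is inserted between them. /fupgeppuuz/ → fupigepipuuz.
Rule 2 (high vowel syncope): /u/ is a high vowel flanked by voiceless consonants /f/ and /p/, so it deletes. /i/ is a high vowel flanked by voiceless consonants /p/ and /p/, so it deletes. /fupigepipuuz/ → fpigeppuuz.
Rule 3 (final a-epenthesis): the form ends in the consonant /z/, so [a] is inserted word-finally. /fpigeppuuz/ → fpigeppuuza.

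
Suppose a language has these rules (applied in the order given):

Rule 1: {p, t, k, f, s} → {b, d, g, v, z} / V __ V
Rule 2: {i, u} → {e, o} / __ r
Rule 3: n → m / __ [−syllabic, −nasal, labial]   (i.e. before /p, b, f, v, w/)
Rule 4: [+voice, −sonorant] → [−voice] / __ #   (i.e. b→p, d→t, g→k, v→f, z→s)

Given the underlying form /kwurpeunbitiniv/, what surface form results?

Rule 1 (intervocalic voicing): /t/ is a voiceless obstruent between vowels /i/ and /i/, so it voices to [d]. /kwurpeunbitiniv/ → kwurpeunbidiniv.
Rule 2 (pre-rhotic lowering): /u/ is a high vowel immediately before /r/, so it lowers to [o]. /kwurpeunbidiniv/ → kworpeunbidiniv.
Rule 3 (nasal place assimilation): /n/ precedes the labial consonant /b/, so it assimilates in place to [m]. /kworpeunbidiniv/ → kworpeumbidiniv.
Rule 4 (final devoicing): /v/ is a voiced obstruent in word-final position, so it devoices to [f]. /kworpeumbidiniv/ → kworpeumbidinif.

kworpeumbidinif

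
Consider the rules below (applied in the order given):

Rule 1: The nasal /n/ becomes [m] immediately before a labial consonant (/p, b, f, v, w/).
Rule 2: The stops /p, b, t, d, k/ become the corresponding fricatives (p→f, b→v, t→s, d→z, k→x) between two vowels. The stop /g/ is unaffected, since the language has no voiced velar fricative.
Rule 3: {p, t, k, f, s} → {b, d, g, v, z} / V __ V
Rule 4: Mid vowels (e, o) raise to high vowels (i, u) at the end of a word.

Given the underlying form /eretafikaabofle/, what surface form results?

erezavixaavofli

Rule 1 (nasal place assimilation): no segment meets the environment; /eretafikaabofle/ is unchanged.
Rule 2 (intervocalic spirantization): /t/ is a stop between vowels /e/ and /a/, so it spirantizes to the fricative [s]. /k/ is a stop between vowels /i/ and /a/, so it spirantizes to the fricative [x]. /b/ is a stop between vowels /a/ and /o/, so it spirantizes to the fricative [v]. /eretafikaabofle/ → eresafixaavofle.
Rule 3 (intervocalic voicing): /s/ is a voiceless obstruent between vowels /e/ and /a/, so it voices to [z]. /f/ is a voiceless obstruent between vowels /a/ and /i/, so it voices to [v]. /eresafixaavofle/ → erezavixaavofle.
Rule 4 (final vowel raising): /e/ is a mid vowel in word-final position, so it raises to [i]. /erezavixaavofle/ → erezavixaavofli.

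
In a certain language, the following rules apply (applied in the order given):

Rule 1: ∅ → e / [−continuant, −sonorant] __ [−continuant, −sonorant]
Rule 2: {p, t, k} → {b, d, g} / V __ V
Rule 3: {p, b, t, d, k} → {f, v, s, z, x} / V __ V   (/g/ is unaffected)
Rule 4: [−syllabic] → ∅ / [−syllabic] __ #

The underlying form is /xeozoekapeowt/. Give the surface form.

xeozoegaveow

Rule 1 (stop-cluster e-epenthesis): no segment meets the environment; /xeozoekapeowt/ is unchanged.
Rule 2 (intervocalic voicing): /k/ is a voiceless stop between vowels /e/ and /a/, so it voices to [g]. /p/ is a voiceless stop between vowels /a/ and /e/, so it voices to [b]. /xeozoekapeowt/ → xeozoegabeowt.
Rule 3 (intervocalic spirantization): /b/ is a stop between vowels /a/ and /e/, so it spirantizes to the fricative [v]. /xeozoegabeowt/ → xeozoegaveowt.
Rule 4 (final cluster simplification): /t/ is the second consonant of a word-final cluster /wt/, so it deletes. /xeozoegaveowt/ → xeozoegaveow.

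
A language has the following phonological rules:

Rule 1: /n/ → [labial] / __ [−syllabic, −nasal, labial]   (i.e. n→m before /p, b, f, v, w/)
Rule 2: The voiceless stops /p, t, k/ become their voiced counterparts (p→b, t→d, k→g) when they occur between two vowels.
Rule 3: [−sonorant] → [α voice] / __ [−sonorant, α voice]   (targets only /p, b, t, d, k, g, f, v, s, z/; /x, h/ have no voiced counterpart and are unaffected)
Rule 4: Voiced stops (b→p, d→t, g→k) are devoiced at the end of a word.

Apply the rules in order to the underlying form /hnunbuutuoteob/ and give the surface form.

Rule 1 (nasal place assimilation): /n/ precedes the labial consonant /b/, so it assimilates in place to [m]. /hnunbuutuoteob/ → hnumbuutuoteob.
Rule 2 (intervocalic voicing): /t/ is a voiceless stop between vowels /u/ and /u/, so it voices to [d]. /t/ is a voiceless stop between vowels /o/ and /e/, so it voices to [d]. /hnumbuutuoteob/ → hnumbuuduodeob.
Rule 3 (regressive voicing assimilation): no segment meets the environment; /hnumbuuduodeob/ is unchanged.
Rule 4 (final devoicing): /b/ is a voiced stop in word-final position, so it devoices to [p]. /hnumbuuduodeob/ → hnumbuuduodeop.

hnumbuuduodeop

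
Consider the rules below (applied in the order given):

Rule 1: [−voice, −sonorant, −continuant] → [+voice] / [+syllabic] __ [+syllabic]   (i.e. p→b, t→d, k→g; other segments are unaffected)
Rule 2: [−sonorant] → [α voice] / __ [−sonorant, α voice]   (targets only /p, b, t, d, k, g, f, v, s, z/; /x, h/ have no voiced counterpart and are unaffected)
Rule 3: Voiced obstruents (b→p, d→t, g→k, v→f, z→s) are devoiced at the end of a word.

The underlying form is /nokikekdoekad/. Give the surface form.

Rule 1 (intervocalic voicing): /k/ is a voiceless stop between vowels /o/ and /i/, so it voices to [g]. /k/ is a voiceless stop between vowels /i/ and /e/, so it voices to [g]. /k/ is a voiceless stop between vowels /e/ and /a/, so it voices to [g]. /nokikekdoekad/ → nogigekdoegad.
Rule 2 (regressive voicing assimilation): /k/ precedes the voiced obstruent /d/, so it voices to [g] by assimilation. /nogigekdoegad/ → nogigegdoegad.
Rule 3 (final devoicing): /d/ is a voiced obstruent in word-final position, so it devoices to [t]. /nogigegdoegad/ → nogigegdoegat.

nogigegdoegat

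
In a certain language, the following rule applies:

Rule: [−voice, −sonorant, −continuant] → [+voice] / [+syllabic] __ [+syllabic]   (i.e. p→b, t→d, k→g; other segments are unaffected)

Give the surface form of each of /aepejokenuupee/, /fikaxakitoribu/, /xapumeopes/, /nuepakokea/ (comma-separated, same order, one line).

/aepejokenuupee/: /p/ is a voiceless stop between vowels /e/ and /e/, so it voices to [b]. /k/ is a voiceless stop between vowels /o/ and /e/, so it voices to [g]. /p/ is a voiceless stop between vowels /u/ and /e/, so it voices to [b]. → [aebejogenuubee].
/fikaxakitoribu/: /k/ is a voiceless stop between vowels /i/ and /a/, so it voices to [g]. /k/ is a voiceless stop between vowels /a/ and /i/, so it voices to [g]. /t/ is a voiceless stop between vowels /i/ and /o/, so it voices to [d]. → [figaxagidoribu].
/xapumeopes/: /p/ is a voiceless stop between vowels /a/ and /u/, so it voices to [b]. /p/ is a voiceless stop between vowels /o/ and /e/, so it voices to [b]. → [xabumeobes].
/nuepakokea/: /p/ is a voiceless stop between vowels /e/ and /a/, so it voices to [b]. /k/ is a voiceless stop between vowels /a/ and /o/, so it voices to [g]. /k/ is a voiceless stop between vowels /o/ and /e/, so it voices to [g]. → [nuebagogea].

aebejogenuubee, figaxagidoribu, xabumeobes, nuebagogea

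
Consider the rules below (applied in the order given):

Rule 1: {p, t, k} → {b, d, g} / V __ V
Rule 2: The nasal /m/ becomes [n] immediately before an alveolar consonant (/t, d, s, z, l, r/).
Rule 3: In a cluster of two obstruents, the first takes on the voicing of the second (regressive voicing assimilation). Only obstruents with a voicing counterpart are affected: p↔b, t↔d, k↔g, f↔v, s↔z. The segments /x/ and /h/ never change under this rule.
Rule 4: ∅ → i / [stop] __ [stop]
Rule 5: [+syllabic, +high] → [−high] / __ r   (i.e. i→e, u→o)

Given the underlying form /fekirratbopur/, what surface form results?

Rule 1 (intervocalic voicing): /k/ is a voiceless stop between vowels /e/ and /i/, so it voices to [g]. /p/ is a voiceless stop between vowels /o/ and /u/, so it voices to [b]. /fekirratbopur/ → fegirratbobur.
Rule 2 (nasal place assimilation): no segment meets the environment; /fegirratbobur/ is unchanged.
Rule 3 (regressive voicing assimilation): /t/ precedes the voiced obstruent /b/, so it voices to [d] by assimilation. /fegirratbobur/ → fegirradbobur.
Rule 4 (stop-cluster i-epenthesis): /d/ and /b/ form a stop–stop cluster, so [i] is inserted between them. /fegirradbobur/ → fegirradibobur.
Rule 5 (pre-rhotic lowering): /i/ is a high vowel immediately before /r/, so it lowers to [e]. /u/ is a high vowel immediately before /r/, so it lowers to [o]. /fegirradibobur/ → fegerradibobor.

fegerradibobor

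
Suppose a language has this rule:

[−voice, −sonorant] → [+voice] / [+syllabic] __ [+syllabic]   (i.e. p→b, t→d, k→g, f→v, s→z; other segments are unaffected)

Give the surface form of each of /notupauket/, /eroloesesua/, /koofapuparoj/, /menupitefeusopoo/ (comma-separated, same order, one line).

nodubauget, eroloezezua, koovabubaroj, menubideveuzoboo

/notupauket/: /t/ is a voiceless obstruent between vowels /o/ and /u/, so it voices to [d]. /p/ is a voiceless obstruent between vowels /u/ and /a/, so it voices to [b]. /k/ is a voiceless obstruent between vowels /u/ and /e/, so it voices to [g]. → [nodubauget].
/eroloesesua/: /s/ is a voiceless obstruent between vowels /e/ and /e/, so it voices to [z]. /s/ is a voiceless obstruent between vowels /e/ and /u/, so it voices to [z]. → [eroloezezua].
/koofapuparoj/: /f/ is a voiceless obstruent between vowels /o/ and /a/, so it voices to [v]. /p/ is a voiceless obstruent between vowels /a/ and /u/, so it voices to [b]. /p/ is a voiceless obstruent between vowels /u/ and /a/, so it voices to [b]. → [koovabubaroj].
/menupitefeusopoo/: /p/ is a voiceless obstruent between vowels /u/ and /i/, so it voices to [b]. /t/ is a voiceless obstruent between vowels /i/ and /e/, so it voices to [d]. /f/ is a voiceless obstruent between vowels /e/ and /e/, so it voices to [v]. /s/ is a voiceless obstruent between vowels /u/ and /o/, so it voices to [z]. /p/ is a voiceless obstruent between vowels /o/ and /o/, so it voices to [b]. → [menubideveuzoboo].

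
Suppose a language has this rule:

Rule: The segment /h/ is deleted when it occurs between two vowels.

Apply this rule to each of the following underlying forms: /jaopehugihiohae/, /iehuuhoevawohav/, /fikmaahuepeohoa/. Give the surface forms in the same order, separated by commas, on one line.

jaopeugiioae, ieuuoevawoav, fikmaauepeooa

/jaopehugihiohae/: /h/ occurs between vowels /e/ and /u/, so it deletes. /h/ occurs between vowels /i/ and /i/, so it deletes. /h/ occurs between vowels /o/ and /a/, so it deletes. → [jaopeugiioae].
/iehuuhoevawohav/: /h/ occurs between vowels /e/ and /u/, so it deletes. /h/ occurs between vowels /u/ and /o/, so it deletes. /h/ occurs between vowels /o/ and /a/, so it deletes. → [ieuuoevawoav].
/fikmaahuepeohoa/: /h/ occurs between vowels /a/ and /u/, so it deletes. /h/ occurs between vowels /o/ and /o/, so it deletes. → [fikmaauepeooa].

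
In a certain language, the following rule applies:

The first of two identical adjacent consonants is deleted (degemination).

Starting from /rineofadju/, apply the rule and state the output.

rineofadju

No segment of /rineofadju/ meets the structural description of the rule, so the form surfaces unchanged.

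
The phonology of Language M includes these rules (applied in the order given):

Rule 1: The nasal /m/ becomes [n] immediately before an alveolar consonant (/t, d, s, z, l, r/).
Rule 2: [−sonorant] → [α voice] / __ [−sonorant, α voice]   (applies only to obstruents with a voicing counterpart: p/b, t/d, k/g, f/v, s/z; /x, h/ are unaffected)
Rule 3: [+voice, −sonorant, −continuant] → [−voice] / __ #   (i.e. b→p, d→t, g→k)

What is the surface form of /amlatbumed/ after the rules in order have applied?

Rule 1 (nasal place assimilation): /m/ precedes the alveolar consonant /l/, so it assimilates in place to [n]. /amlatbumed/ → anlatbumed.
Rule 2 (regressive voicing assimilation): /t/ precedes the voiced obstruent /b/, so it voices to [d] by assimilation. /anlatbumed/ → anladbumed.
Rule 3 (final devoicing): /d/ is a voiced stop in word-final position, so it devoices to [t]. /anladbumed/ → anladbumet.

anladbumet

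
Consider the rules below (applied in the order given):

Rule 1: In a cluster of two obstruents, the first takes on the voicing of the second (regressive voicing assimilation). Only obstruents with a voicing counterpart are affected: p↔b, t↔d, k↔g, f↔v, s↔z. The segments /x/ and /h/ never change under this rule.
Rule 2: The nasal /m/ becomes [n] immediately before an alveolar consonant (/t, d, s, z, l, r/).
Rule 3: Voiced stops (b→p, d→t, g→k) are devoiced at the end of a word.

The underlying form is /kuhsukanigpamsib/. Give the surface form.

Rule 1 (regressive voicing assimilation): /g/ precedes the voiceless obstruent /p/, so it devoices to [k] by assimilation. /kuhsukanigpamsib/ → kuhsukanikpamsib.
Rule 2 (nasal place assimilation): /m/ precedes the alveolar consonant /s/, so it assimilates in place to [n]. /kuhsukanikpamsib/ → kuhsukanikpansib.
Rule 3 (final devoicing): /b/ is a voiced stop in word-final position, so it devoices to [p]. /kuhsukanikpansib/ → kuhsukanikpansip.

kuhsukanikpansip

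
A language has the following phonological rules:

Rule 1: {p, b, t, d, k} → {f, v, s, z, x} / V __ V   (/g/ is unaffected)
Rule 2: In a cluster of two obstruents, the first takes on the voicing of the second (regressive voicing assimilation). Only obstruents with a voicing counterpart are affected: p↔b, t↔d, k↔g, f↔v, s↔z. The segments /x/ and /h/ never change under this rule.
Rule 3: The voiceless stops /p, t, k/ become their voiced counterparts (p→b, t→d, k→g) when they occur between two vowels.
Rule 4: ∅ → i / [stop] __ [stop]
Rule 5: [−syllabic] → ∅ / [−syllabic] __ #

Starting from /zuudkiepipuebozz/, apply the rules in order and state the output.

zuutikiefifuevoz

Rule 1 (intervocalic spirantization): /p/ is a stop between vowels /e/ and /i/, so it spirantizes to the fricative [f]. /p/ is a stop between vowels /i/ and /u/, so it spirantizes to the fricative [f]. /b/ is a stop between vowels /e/ and /o/, so it spirantizes to the fricative [v]. /zuudkiepipuebozz/ → zuudkiefifuevozz.
Rule 2 (regressive voicing assimilation): /d/ precedes the voiceless obstruent /k/, so it devoices to [t] by assimilation. /zuudkiefifuevozz/ → zuutkiefifuevozz.
Rule 3 (intervocalic voicing): no segment meets the environment; /zuutkiefifuevozz/ is unchanged.
Rule 4 (stop-cluster i-epenthesis): /t/ and /k/ form a stop–stop cluster, so [i] is inserted between them. /zuutkiefifuevozz/ → zuutikiefifuevozz.
Rule 5 (final cluster simplification): /z/ is the second consonant of a word-final cluster /zz/, so it deletes. /zuutikiefifuevozz/ → zuutikiefifuevoz.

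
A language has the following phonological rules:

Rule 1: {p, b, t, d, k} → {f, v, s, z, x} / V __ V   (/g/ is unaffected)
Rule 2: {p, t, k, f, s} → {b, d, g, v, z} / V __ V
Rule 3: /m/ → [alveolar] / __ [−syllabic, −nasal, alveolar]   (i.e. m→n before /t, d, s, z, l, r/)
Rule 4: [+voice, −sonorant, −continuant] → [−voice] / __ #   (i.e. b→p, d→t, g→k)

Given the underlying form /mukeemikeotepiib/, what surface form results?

Rule 1 (intervocalic spirantization): /k/ is a stop between vowels /u/ and /e/, so it spirantizes to the fricative [x]. /k/ is a stop between vowels /i/ and /e/, so it spirantizes to the fricative [x]. /t/ is a stop between vowels /o/ and /e/, so it spirantizes to the fricative [s]. /p/ is a stop between vowels /e/ and /i/, so it spirantizes to the fricative [f]. /mukeemikeotepiib/ → muxeemixeosefiib.
Rule 2 (intervocalic voicing): /s/ is a voiceless obstruent between vowels /o/ and /e/, so it voices to [z]. /f/ is a voiceless obstruent between vowels /e/ and /i/, so it voices to [v]. /muxeemixeosefiib/ → muxeemixeozeviib.
Rule 3 (nasal place assimilation): no segment meets the environment; /muxeemixeozeviib/ is unchanged.
Rule 4 (final devoicing): /b/ is a voiced stop in word-final position, so it devoices to [p]. /muxeemixeozeviib/ → muxeemixeozeviip.

muxeemixeozeviip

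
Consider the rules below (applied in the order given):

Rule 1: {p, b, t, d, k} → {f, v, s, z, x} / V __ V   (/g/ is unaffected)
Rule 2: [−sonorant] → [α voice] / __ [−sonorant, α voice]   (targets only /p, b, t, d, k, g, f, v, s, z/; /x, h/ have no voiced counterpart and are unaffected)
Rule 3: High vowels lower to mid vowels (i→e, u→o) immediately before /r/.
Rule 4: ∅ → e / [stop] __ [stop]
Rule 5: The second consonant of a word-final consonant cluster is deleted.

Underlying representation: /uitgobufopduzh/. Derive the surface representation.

Rule 1 (intervocalic spirantization): /b/ is a stop between vowels /o/ and /u/, so it spirantizes to the fricative [v]. /uitgobufopduzh/ → uitgovufopduzh.
Rule 2 (regressive voicing assimilation): /t/ precedes the voiced obstruent /g/, so it voices to [d] by assimilation. /p/ precedes the voiced obstruent /d/, so it voices to [b] by assimilation. /z/ precedes the voiceless obstruent /h/, so it devoices to [s] by assimilation. /uitgovufopduzh/ → uidgovufobdush.
Rule 3 (pre-rhotic lowering): no segment meets the environment; /uidgovufobdush/ is unchanged.
Rule 4 (stop-cluster e-epenthesis): /d/ and /g/ form a stop–stop cluster, so [e] is inserted between them. /b/ and /d/ form a stop–stop cluster, so [e] is inserted between them. /uidgovufobdush/ → uidegovufobedush.
Rule 5 (final cluster simplification): /h/ is the second consonant of a word-final cluster /sh/, so it deletes. /uidegovufobedush/ → uidegovufobedus.

uidegovufobedus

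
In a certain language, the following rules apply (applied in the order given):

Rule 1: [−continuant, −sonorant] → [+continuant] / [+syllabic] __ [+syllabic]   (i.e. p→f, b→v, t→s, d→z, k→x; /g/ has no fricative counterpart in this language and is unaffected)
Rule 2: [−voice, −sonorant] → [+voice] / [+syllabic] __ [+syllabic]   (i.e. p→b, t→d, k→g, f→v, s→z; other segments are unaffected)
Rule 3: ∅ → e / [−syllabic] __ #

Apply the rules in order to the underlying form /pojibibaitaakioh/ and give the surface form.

pojivivaizaaxiohe

Rule 1 (intervocalic spirantization): /b/ is a stop between vowels /i/ and /i/, so it spirantizes to the fricative [v]. /b/ is a stop between vowels /i/ and /a/, so it spirantizes to the fricative [v]. /t/ is a stop between vowels /i/ and /a/, so it spirantizes to the fricative [s]. /k/ is a stop between vowels /a/ and /i/, so it spirantizes to the fricative [x]. /pojibibaitaakioh/ → pojivivaisaaxioh.
Rule 2 (intervocalic voicing): /s/ is a voiceless obstruent between vowels /i/ and /a/, so it voices to [z]. /pojivivaisaaxioh/ → pojivivaizaaxioh.
Rule 3 (final e-epenthesis): the form ends in the consonant /h/, so [e] is inserted word-finally. /pojivivaizaaxioh/ → pojivivaizaaxiohe.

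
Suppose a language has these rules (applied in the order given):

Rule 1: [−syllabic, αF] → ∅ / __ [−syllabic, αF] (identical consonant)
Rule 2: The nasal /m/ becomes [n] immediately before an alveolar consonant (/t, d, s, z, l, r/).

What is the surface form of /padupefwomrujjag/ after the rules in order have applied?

padupefwonrujag

Rule 1 (degemination): /jj/ is a geminate; the first /j/ deletes. /padupefwomrujjag/ → padupefwomrujag.
Rule 2 (nasal place assimilation): /m/ precedes the alveolar consonant /r/, so it assimilates in place to [n]. /padupefwomrujag/ → padupefwonrujag.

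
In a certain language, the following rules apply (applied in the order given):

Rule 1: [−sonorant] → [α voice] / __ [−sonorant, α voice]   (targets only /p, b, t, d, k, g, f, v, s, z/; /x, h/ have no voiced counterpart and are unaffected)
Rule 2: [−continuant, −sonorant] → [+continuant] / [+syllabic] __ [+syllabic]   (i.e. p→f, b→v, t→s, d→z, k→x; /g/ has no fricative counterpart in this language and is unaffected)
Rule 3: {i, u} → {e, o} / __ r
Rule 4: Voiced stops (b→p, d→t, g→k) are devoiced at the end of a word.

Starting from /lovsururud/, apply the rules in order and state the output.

lofsororut

Rule 1 (regressive voicing assimilation): /v/ precedes the voiceless obstruent /s/, so it devoices to [f] by assimilation. /lovsururud/ → lofsururud.
Rule 2 (intervocalic spirantization): no segment meets the environment; /lofsururud/ is unchanged.
Rule 3 (pre-rhotic lowering): /u/ is a high vowel immediately before /r/, so it lowers to [o]. /u/ is a high vowel immediately before /r/, so it lowers to [o]. /lofsururud/ → lofsororud.
Rule 4 (final devoicing): /d/ is a voiced stop in word-final position, so it devoices to [t]. /lofsororud/ → lofsororut.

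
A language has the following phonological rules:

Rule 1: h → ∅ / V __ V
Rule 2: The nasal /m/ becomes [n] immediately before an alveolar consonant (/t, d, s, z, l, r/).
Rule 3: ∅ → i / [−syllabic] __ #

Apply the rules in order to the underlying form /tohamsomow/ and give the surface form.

Rule 1 (intervocalic h-deletion): /h/ occurs between vowels /o/ and /a/, so it deletes. /tohamsomow/ → toamsomow.
Rule 2 (nasal place assimilation): /m/ precedes the alveolar consonant /s/, so it assimilates in place to [n]. /toamsomow/ → toansomow.
Rule 3 (final i-epenthesis): the form ends in the consonant /w/, so [i] is inserted word-finally. /toansomow/ → toansomowi.

toansomowi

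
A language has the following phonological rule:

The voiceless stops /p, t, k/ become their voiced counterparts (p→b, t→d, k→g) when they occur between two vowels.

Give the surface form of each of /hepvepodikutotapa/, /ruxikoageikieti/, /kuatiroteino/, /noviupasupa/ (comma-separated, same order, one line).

hepvebodigudodaba, ruxigoageigiedi, kuadirodeino, noviubasuba

/hepvepodikutotapa/: /p/ is a voiceless stop between vowels /e/ and /o/, so it voices to [b]. /k/ is a voiceless stop between vowels /i/ and /u/, so it voices to [g]. /t/ is a voiceless stop between vowels /u/ and /o/, so it voices to [d]. /t/ is a voiceless stop between vowels /o/ and /a/, so it voices to [d]. /p/ is a voiceless stop between vowels /a/ and /a/, so it voices to [b]. → [hepvebodigudodaba].
/ruxikoageikieti/: /k/ is a voiceless stop between vowels /i/ and /o/, so it voices to [g]. /k/ is a voiceless stop between vowels /i/ and /i/, so it voices to [g]. /t/ is a voiceless stop between vowels /e/ and /i/, so it voices to [d]. → [ruxigoageigiedi].
/kuatiroteino/: /t/ is a voiceless stop between vowels /a/ and /i/, so it voices to [d]. /t/ is a voiceless stop between vowels /o/ and /e/, so it voices to [d]. → [kuadirodeino].
/noviupasupa/: /p/ is a voiceless stop between vowels /u/ and /a/, so it voices to [b]. /p/ is a voiceless stop between vowels /u/ and /a/, so it voices to [b]. → [noviubasuba].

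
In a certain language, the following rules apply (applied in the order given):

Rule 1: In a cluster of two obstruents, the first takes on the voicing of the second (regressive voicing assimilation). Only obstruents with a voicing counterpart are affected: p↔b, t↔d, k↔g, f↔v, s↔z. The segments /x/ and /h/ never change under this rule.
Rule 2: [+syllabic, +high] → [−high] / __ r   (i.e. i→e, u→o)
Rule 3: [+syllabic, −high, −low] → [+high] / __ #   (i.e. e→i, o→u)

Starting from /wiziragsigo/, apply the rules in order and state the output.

wizeraksigu

Rule 1 (regressive voicing assimilation): /g/ precedes the voiceless obstruent /s/, so it devoices to [k] by assimilation. /wiziragsigo/ → wiziraksigo.
Rule 2 (pre-rhotic lowering): /i/ is a high vowel immediately before /r/, so it lowers to [e]. /wiziraksigo/ → wizeraksigo.
Rule 3 (final vowel raising): /o/ is a mid vowel in word-final position, so it raises to [u]. /wizeraksigo/ → wizeraksigu.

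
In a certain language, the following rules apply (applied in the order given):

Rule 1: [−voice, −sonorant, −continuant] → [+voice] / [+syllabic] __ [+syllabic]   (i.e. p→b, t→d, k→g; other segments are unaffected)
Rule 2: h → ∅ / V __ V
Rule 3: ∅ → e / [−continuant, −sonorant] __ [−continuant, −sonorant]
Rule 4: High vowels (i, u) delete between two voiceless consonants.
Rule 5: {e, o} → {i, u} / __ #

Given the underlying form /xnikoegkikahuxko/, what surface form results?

xnigoegekigauxku

Rule 1 (intervocalic voicing): /k/ is a voiceless stop between vowels /i/ and /o/, so it voices to [g]. /k/ is a voiceless stop between vowels /i/ and /a/, so it voices to [g]. /xnikoegkikahuxko/ → xnigoegkigahuxko.
Rule 2 (intervocalic h-deletion): /h/ occurs between vowels /a/ and /u/, so it deletes. /xnigoegkigahuxko/ → xnigoegkigauxko.
Rule 3 (stop-cluster e-epenthesis): /g/ and /k/ form a stop–stop cluster, so [e] is inserted between them. /xnigoegkigauxko/ → xnigoegekigauxko.
Rule 4 (high vowel syncope): no segment meets the environment; /xnigoegekigauxko/ is unchanged.
Rule 5 (final vowel raising): /o/ is a mid vowel in word-final position, so it raises to [u]. /xnigoegekigauxko/ → xnigoegekigauxku.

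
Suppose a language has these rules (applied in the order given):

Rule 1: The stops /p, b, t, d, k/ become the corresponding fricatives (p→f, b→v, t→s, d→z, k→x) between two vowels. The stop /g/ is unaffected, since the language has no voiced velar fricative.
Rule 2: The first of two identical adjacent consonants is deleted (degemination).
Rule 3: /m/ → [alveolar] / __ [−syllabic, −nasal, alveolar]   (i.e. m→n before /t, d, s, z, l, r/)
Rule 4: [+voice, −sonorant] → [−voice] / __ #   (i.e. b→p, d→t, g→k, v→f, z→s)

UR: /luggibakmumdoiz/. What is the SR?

lugivakmundois

Rule 1 (intervocalic spirantization): /b/ is a stop between vowels /i/ and /a/, so it spirantizes to the fricative [v]. /luggibakmumdoiz/ → luggivakmumdoiz.
Rule 2 (degemination): /gg/ is a geminate; the first /g/ deletes. /luggivakmumdoiz/ → lugivakmumdoiz.
Rule 3 (nasal place assimilation): /m/ precedes the alveolar consonant /d/, so it assimilates in place to [n]. /lugivakmumdoiz/ → lugivakmundoiz.
Rule 4 (final devoicing): /z/ is a voiced obstruent in word-final position, so it devoices to [s]. /lugivakmundoiz/ → lugivakmundois.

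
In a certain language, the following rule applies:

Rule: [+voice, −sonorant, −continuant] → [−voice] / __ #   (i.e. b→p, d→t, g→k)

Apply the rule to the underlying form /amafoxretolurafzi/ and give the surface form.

No segment of /amafoxretolurafzi/ meets the structural description of the rule, so the form surfaces unchanged.

amafoxretolurafzi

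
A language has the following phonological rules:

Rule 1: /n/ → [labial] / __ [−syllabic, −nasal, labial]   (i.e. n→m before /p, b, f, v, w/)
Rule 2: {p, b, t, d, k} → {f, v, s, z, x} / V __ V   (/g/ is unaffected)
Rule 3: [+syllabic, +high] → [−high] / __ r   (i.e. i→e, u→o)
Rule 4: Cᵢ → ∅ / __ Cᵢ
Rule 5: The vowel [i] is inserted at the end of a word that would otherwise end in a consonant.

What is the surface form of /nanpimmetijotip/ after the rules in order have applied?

nampimesijosipi

Rule 1 (nasal place assimilation): /n/ precedes the labial consonant /p/, so it assimilates in place to [m]. /nanpimmetijotip/ → nampimmetijotip.
Rule 2 (intervocalic spirantization): /t/ is a stop between vowels /e/ and /i/, so it spirantizes to the fricative [s]. /t/ is a stop between vowels /o/ and /i/, so it spirantizes to the fricative [s]. /nampimmetijotip/ → nampimmesijosip.
Rule 3 (pre-rhotic lowering): no segment meets the environment; /nampimmesijosip/ is unchanged.
Rule 4 (degemination): /mm/ is a geminate; the first /m/ deletes. /nampimmesijosip/ → nampimesijosip.
Rule 5 (final i-epenthesis): the form ends in the consonant /p/, so [i] is inserted word-finally. /nampimesijosip/ → nampimesijosipi.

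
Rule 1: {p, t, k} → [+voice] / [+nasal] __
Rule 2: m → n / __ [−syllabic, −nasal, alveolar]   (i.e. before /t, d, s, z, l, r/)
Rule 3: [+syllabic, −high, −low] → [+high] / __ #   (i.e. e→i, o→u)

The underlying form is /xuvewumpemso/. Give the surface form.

xuvewumbensu

Rule 1 (post-nasal voicing): /p/ is a voiceless stop immediately after the nasal /m/, so it voices to [b]. /xuvewumpemso/ → xuvewumbemso.
Rule 2 (nasal place assimilation): /m/ precedes the alveolar consonant /s/, so it assimilates in place to [n]. /xuvewumbemso/ → xuvewumbenso.
Rule 3 (final vowel raising): /o/ is a mid vowel in word-final position, so it raises to [u]. /xuvewumbenso/ → xuvewumbensu.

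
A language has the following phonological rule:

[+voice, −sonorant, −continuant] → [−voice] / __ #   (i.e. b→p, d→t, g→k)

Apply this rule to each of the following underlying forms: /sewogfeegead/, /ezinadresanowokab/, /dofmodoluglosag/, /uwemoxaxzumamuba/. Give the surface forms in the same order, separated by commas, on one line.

sewogfeegeat, ezinadresanowokap, dofmodoluglosak, uwemoxaxzumamuba

/sewogfeegead/: /d/ is a voiced stop in word-final position, so it devoices to [t]. → [sewogfeegeat].
/ezinadresanowokab/: /b/ is a voiced stop in word-final position, so it devoices to [p]. → [ezinadresanowokap].
/dofmodoluglosag/: /g/ is a voiced stop in word-final position, so it devoices to [k]. → [dofmodoluglosak].
/uwemoxaxzumamuba/: the rule's environment is not met; surfaces unchanged as [uwemoxaxzumamuba].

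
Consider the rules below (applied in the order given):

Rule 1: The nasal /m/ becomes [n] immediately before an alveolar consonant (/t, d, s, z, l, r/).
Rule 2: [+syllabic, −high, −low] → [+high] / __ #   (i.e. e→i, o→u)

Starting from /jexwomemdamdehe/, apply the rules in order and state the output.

Rule 1 (nasal place assimilation): /m/ precedes the alveolar consonant /d/, so it assimilates in place to [n]. /m/ precedes the alveolar consonant /d/, so it assimilates in place to [n]. /jexwomemdamdehe/ → jexwomendandehe.
Rule 2 (final vowel raising): /e/ is a mid vowel in word-final position, so it raises to [i]. /jexwomendandehe/ → jexwomendandehi.

jexwomendandehi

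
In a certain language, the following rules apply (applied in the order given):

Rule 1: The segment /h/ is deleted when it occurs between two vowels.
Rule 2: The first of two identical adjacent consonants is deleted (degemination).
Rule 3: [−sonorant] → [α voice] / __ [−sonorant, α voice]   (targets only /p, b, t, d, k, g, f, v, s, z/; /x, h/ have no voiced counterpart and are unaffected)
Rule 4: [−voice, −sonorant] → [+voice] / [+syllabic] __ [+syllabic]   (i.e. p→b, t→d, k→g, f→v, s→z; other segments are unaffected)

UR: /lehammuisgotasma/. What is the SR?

Rule 1 (intervocalic h-deletion): /h/ occurs between vowels /e/ and /a/, so it deletes. /lehammuisgotasma/ → leammuisgotasma.
Rule 2 (degemination): /mm/ is a geminate; the first /m/ deletes. /leammuisgotasma/ → leamuisgotasma.
Rule 3 (regressive voicing assimilation): /s/ precedes the voiced obstruent /g/, so it voices to [z] by assimilation. /leamuisgotasma/ → leamuizgotasma.
Rule 4 (intervocalic voicing): /t/ is a voiceless obstruent between vowels /o/ and /a/, so it voices to [d]. /leamuizgotasma/ → leamuizgodasma.

leamuizgodasma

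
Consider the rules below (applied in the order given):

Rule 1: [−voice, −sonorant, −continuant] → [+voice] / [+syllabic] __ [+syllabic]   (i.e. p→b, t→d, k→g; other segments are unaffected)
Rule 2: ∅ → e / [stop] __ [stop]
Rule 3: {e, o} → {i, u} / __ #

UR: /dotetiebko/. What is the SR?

dodediebeku

Rule 1 (intervocalic voicing): /t/ is a voiceless stop between vowels /o/ and /e/, so it voices to [d]. /t/ is a voiceless stop between vowels /e/ and /i/, so it voices to [d]. /dotetiebko/ → dodediebko.
Rule 2 (stop-cluster e-epenthesis): /b/ and /k/ form a stop–stop cluster, so [e] is inserted between them. /dodediebko/ → dodediebeko.
Rule 3 (final vowel raising): /o/ is a mid vowel in word-final position, so it raises to [u]. /dodediebeko/ → dodediebeku.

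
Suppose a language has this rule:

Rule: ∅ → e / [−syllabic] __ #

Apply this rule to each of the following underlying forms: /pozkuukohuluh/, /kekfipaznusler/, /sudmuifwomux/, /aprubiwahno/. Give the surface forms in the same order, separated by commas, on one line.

pozkuukohuluhe, kekfipaznuslere, sudmuifwomuxe, aprubiwahno

/pozkuukohuluh/: the form ends in the consonant /h/, so [e] is inserted word-finally. → [pozkuukohuluhe].
/kekfipaznusler/: the form ends in the consonant /r/, so [e] is inserted word-finally. → [kekfipaznuslere].
/sudmuifwomux/: the form ends in the consonant /x/, so [e] is inserted word-finally. → [sudmuifwomuxe].
/aprubiwahno/: the rule's environment is not met; surfaces unchanged as [aprubiwahno].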